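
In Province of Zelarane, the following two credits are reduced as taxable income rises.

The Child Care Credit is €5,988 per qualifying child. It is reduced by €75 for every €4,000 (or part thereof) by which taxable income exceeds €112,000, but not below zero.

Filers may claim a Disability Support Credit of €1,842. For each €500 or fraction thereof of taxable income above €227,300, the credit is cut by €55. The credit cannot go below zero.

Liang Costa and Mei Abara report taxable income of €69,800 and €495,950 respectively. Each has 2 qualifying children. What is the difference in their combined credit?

Liang (€69,800): Child Care Credit: base = 2 × €5,988 = €11,976. €69,800 is at or below the €112,000 threshold, so the full €11,976 applies. Disability Support Credit: €69,800 is at or below the €227,300 threshold, so the full €1,842 applies. total €11,976 + €1,842 = €13,818
Mei (€495,950): Child Care Credit: base = 2 × €5,988 = €11,976. income exceeds €112,000 by €383,950, which is 96 full-or-partial €4,000 increments; reduction = 96 × €75 = €7,200, leaving €4,776. Disability Support Credit: income exceeds €227,300 by €268,650 → 538 increments × €55 = €29,590 ≥ base, so the credit is €0. total €4,776 + €0 = €4,776
Difference: |€13,818 − €4,776| = €9,042.

€9,042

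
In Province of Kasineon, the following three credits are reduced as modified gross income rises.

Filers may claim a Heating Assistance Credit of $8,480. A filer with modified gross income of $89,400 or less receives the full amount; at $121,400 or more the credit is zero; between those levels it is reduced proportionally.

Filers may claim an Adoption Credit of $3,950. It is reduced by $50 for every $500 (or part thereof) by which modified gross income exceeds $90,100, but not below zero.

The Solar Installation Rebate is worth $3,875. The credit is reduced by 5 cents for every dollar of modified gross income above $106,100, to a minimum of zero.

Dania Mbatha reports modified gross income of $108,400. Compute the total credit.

$9,305

Heating Assistance Credit: $108,400 is $19,000 into a $32,000 phase-out range, leaving 13,000/32,000 of the credit: $8,480 × 13,000/32,000 = $3,445.
Adoption Credit: income exceeds $90,100 by $18,300, which is 37 full-or-partial $500 increments; reduction = 37 × $50 = $1,850, leaving $2,100.
Solar Installation Rebate: 5% of the $2,300 excess over $106,100 is $115; credit = $3,875 − $115 = $3,760.
Total: $3,445 + $2,100 + $3,760 = $9,305.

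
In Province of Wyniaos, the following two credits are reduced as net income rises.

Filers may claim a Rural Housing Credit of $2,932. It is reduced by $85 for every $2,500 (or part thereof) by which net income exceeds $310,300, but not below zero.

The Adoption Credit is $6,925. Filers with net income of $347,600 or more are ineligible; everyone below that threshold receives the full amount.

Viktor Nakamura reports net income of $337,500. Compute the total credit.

Rural Housing Credit: income exceeds $310,300 by $27,200, which is 11 full-or-partial $2,500 increments; reduction = 11 × $85 = $935, leaving $1,997.
Adoption Credit: $337,500 is below the $347,600 cutoff, so the full $6,925 applies.
Total: $1,997 + $6,925 = $8,922.

$8,922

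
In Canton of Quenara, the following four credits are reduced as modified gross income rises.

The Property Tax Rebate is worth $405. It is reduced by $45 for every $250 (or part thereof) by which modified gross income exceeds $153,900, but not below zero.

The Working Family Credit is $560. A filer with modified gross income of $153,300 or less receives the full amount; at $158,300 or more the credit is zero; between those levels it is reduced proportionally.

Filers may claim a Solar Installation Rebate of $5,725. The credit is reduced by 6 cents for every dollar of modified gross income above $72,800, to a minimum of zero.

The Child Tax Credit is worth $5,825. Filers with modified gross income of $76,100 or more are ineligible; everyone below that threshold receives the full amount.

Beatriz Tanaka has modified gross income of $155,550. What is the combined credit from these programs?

$1,158

Property Tax Rebate: income exceeds $153,900 by $1,650, which is 7 full-or-partial $250 increments; reduction = 7 × $45 = $315, leaving $90.
Working Family Credit: $155,550 is $2,250 into a $5,000 phase-out range, leaving 2,750/5,000 of the credit: $560 × 2,750/5,000 = $308.
Solar Installation Rebate: 6% of the $82,750 excess over $72,800 is $4,965; credit = $5,725 − $4,965 = $760.
Child Tax Credit: $155,550 meets or exceeds the $76,100 cutoff, so the credit is $0.
Total: $90 + $308 + $760 + $0 = $1,158.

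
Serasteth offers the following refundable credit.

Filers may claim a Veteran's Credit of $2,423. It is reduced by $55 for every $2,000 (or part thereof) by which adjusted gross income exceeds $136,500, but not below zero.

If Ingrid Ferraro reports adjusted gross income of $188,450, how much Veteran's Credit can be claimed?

$993

Veteran's Credit: income exceeds $136,500 by $51,950, which is 26 full-or-partial $2,000 increments; reduction = 26 × $55 = $1,430, leaving $993.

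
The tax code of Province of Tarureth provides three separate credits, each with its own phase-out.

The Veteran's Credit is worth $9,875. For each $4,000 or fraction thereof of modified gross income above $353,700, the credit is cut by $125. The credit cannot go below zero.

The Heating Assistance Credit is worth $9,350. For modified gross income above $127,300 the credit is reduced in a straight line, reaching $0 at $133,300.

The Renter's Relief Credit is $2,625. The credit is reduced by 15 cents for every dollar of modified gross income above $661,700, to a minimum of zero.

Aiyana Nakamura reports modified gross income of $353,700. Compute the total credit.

Veteran's Credit: $353,700 is at or below the $353,700 threshold, so the full $9,875 applies.
Heating Assistance Credit: $353,700 is at or above $133,300, so the credit is $0.
Renter's Relief Credit: $353,700 is at or below the $661,700 threshold, so the full $2,625 applies.
Total: $9,875 + $0 + $2,625 = $12,500.

$12,500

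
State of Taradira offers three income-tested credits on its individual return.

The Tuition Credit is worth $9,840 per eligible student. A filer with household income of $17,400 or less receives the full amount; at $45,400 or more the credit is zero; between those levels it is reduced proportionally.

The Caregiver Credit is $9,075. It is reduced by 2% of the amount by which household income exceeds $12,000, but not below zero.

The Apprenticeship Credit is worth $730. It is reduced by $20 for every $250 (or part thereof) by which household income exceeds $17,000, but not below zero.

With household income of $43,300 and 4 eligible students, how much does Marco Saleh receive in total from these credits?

$11,401

Tuition Credit: base = 4 × $9,840 = $39,360. $43,300 is $25,900 into a $28,000 phase-out range, leaving 2,100/28,000 of the credit: $39,360 × 2,100/28,000 = $2,952.
Caregiver Credit: 2% of the $31,300 excess over $12,000 is $626; credit = $9,075 − $626 = $8,449.
Apprenticeship Credit: income exceeds $17,000 by $26,300 → 106 increments × $20 = $2,120 ≥ base, so the credit is $0.
Total: $2,952 + $8,449 + $0 = $11,401.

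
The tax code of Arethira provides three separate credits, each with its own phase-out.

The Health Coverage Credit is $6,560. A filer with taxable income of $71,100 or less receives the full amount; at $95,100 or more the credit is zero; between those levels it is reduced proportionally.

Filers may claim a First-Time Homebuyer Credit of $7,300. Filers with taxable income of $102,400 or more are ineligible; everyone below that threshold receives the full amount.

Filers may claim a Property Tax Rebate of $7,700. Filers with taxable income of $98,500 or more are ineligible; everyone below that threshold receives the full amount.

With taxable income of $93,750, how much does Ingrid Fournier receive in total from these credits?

Health Coverage Credit: $93,750 is $22,650 into a $24,000 phase-out range, leaving 1,350/24,000 of the credit: $6,560 × 1,350/24,000 = $369.
First-Time Homebuyer Credit: $93,750 is below the $102,400 cutoff, so the full $7,300 applies.
Property Tax Rebate: $93,750 is below the $98,500 cutoff, so the full $7,700 applies.
Total: $369 + $7,300 + $7,700 = $15,369.

$15,369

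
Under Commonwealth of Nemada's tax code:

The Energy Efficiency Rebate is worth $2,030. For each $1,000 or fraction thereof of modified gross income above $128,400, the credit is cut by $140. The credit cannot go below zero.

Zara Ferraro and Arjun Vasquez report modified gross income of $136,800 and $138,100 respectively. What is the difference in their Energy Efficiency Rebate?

Zara ($136,800): Energy Efficiency Rebate: income exceeds $128,400 by $8,400, which is 9 full-or-partial $1,000 increments; reduction = 9 × $140 = $1,260, leaving $770.
Arjun ($138,100): Energy Efficiency Rebate: income exceeds $128,400 by $9,700, which is 10 full-or-partial $1,000 increments; reduction = 10 × $140 = $1,400, leaving $630.
Difference: |$770 − $630| = $140.

$140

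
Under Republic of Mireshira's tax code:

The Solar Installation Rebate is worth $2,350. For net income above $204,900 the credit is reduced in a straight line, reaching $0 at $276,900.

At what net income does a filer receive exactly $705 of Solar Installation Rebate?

$705 is 705/2,350 of the full $2,350, so 1,645/2,350 of the $72,000 range has been used: income = $204,900 + $72,000 × 1,645/2,350 = $255,300.

$255,300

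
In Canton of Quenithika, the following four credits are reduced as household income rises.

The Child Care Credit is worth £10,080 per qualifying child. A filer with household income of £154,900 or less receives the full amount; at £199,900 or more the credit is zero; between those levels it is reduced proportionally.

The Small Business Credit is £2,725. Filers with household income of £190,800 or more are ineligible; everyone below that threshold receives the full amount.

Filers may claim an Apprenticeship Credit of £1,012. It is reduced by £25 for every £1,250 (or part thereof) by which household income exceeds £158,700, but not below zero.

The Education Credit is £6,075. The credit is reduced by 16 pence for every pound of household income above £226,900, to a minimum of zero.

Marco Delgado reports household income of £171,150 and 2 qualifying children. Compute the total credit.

£22,442

Child Care Credit: base = 2 × £10,080 = £20,160. £171,150 is £16,250 into a £45,000 phase-out range, leaving 28,750/45,000 of the credit: £20,160 × 28,750/45,000 = £12,880.
Small Business Credit: £171,150 is below the £190,800 cutoff, so the full £2,725 applies.
Apprenticeship Credit: income exceeds £158,700 by £12,450, which is 10 full-or-partial £1,250 increments; reduction = 10 × £25 = £250, leaving £762.
Education Credit: £171,150 is at or below the £226,900 threshold, so the full £6,075 applies.
Total: £12,880 + £2,725 + £762 + £6,075 = £22,442.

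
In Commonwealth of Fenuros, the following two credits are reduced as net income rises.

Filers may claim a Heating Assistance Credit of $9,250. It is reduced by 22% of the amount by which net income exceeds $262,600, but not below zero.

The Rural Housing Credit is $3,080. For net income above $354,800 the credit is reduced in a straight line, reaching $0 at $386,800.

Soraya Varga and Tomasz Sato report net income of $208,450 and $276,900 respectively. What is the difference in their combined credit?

$3,146

Soraya ($208,450): Heating Assistance Credit: $208,450 is at or below the $262,600 threshold, so the full $9,250 applies. Rural Housing Credit: $208,450 is at or below the $354,800 threshold, so the full $3,080 applies. total $9,250 + $3,080 = $12,330
Tomasz ($276,900): Heating Assistance Credit: 22% of the $14,300 excess over $262,600 is $3,146; credit = $9,250 − $3,146 = $6,104. Rural Housing Credit: $276,900 is at or below the $354,800 threshold, so the full $3,080 applies. total $6,104 + $3,080 = $9,184
Difference: |$12,330 − $9,184| = $3,146.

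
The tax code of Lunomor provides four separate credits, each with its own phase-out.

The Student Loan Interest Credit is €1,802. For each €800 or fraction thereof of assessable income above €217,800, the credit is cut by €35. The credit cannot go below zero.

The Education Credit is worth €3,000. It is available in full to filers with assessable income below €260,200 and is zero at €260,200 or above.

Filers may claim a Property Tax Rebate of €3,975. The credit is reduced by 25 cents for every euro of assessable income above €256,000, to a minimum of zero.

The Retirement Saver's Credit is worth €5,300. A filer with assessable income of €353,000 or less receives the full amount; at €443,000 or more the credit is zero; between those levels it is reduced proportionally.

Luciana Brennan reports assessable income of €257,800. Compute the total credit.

€11,877

Student Loan Interest Credit: income exceeds €217,800 by €40,000, which is 50 full-or-partial €800 increments; reduction = 50 × €35 = €1,750, leaving €52.
Education Credit: €257,800 is below the €260,200 cutoff, so the full €3,000 applies.
Property Tax Rebate: 25% of the €1,800 excess over €256,000 is €450; credit = €3,975 − €450 = €3,525.
Retirement Saver's Credit: €257,800 is at or below the €353,000 threshold, so the full €5,300 applies.
Total: €52 + €3,000 + €3,525 + €5,300 = €11,877.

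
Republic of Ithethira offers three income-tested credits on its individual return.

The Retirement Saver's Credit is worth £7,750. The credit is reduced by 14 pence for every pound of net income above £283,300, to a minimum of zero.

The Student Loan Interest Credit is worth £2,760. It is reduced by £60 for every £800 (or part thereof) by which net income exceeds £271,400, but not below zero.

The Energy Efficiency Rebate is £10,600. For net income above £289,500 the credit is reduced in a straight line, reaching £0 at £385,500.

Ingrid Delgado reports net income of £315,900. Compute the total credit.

£10,871

Retirement Saver's Credit: 14% of the £32,600 excess over £283,300 is £4,564; credit = £7,750 − £4,564 = £3,186.
Student Loan Interest Credit: income exceeds £271,400 by £44,500 → 56 increments × £60 = £3,360 ≥ base, so the credit is £0.
Energy Efficiency Rebate: £315,900 is £26,400 into a £96,000 phase-out range, leaving 69,600/96,000 of the credit: £10,600 × 69,600/96,000 = £7,685.
Total: £3,186 + £0 + £7,685 = £10,871.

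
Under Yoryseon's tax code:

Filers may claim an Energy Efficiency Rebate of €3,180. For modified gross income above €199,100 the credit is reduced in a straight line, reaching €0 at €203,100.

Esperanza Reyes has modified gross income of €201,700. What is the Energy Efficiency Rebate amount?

€1,113

Energy Efficiency Rebate: €201,700 is €2,600 into a €4,000 phase-out range, leaving 1,400/4,000 of the credit: €3,180 × 1,400/4,000 = €1,113.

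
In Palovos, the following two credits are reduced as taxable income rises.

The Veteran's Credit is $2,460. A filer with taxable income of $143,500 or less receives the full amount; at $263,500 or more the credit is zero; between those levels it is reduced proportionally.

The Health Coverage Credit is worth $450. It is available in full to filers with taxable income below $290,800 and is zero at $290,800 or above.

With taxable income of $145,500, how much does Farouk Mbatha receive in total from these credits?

Veteran's Credit: $145,500 is $2,000 into a $120,000 phase-out range, leaving 118,000/120,000 of the credit: $2,460 × 118,000/120,000 = $2,419.
Health Coverage Credit: $145,500 is below the $290,800 cutoff, so the full $450 applies.
Total: $2,419 + $450 = $2,869.

$2,869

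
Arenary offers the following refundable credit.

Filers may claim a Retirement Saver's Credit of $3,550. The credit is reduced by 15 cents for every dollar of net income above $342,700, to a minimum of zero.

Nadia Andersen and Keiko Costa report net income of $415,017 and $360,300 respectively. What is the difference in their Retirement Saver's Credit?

$910

Nadia ($415,017): Retirement Saver's Credit: 15% of the $72,317 excess over $342,700 is $10,847.55 ≥ base, so the credit is $0.
Keiko ($360,300): Retirement Saver's Credit: 15% of the $17,600 excess over $342,700 is $2,640; credit = $3,550 − $2,640 = $910.
Difference: |$0 − $910| = $910.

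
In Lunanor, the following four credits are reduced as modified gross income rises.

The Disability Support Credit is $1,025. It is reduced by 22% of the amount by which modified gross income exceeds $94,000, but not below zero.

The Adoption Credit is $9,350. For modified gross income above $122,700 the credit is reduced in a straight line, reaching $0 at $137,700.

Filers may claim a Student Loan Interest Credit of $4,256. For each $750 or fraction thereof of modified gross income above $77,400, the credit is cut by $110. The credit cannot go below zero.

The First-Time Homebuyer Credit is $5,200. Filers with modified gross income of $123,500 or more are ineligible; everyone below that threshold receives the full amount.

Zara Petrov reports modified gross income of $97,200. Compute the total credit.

Disability Support Credit: 22% of the $3,200 excess over $94,000 is $704; credit = $1,025 − $704 = $321.
Adoption Credit: $97,200 is at or below the $122,700 threshold, so the full $9,350 applies.
Student Loan Interest Credit: income exceeds $77,400 by $19,800, which is 27 full-or-partial $750 increments; reduction = 27 × $110 = $2,970, leaving $1,286.
First-Time Homebuyer Credit: $97,200 is below the $123,500 cutoff, so the full $5,200 applies.
Total: $321 + $9,350 + $1,286 + $5,200 = $16,157.

$16,157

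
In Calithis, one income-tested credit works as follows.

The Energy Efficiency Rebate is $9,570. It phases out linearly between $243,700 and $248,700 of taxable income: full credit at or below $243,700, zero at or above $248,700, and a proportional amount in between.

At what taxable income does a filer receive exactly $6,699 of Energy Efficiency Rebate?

$6,699 is 6,699/9,570 of the full $9,570, so 2,871/9,570 of the $5,000 range has been used: income = $243,700 + $5,000 × 2,871/9,570 = $245,200.

$245,200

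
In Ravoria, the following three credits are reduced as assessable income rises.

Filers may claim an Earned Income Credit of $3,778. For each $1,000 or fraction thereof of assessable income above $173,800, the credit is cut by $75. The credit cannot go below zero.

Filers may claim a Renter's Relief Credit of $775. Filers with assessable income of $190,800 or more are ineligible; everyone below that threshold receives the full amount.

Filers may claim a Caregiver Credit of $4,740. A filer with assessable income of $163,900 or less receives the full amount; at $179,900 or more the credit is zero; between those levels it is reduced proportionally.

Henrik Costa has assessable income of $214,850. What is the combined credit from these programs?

Earned Income Credit: income exceeds $173,800 by $41,050, which is 42 full-or-partial $1,000 increments; reduction = 42 × $75 = $3,150, leaving $628.
Renter's Relief Credit: $214,850 meets or exceeds the $190,800 cutoff, so the credit is $0.
Caregiver Credit: $214,850 is at or above $179,900, so the credit is $0.
Total: $628 + $0 + $0 = $628.

$628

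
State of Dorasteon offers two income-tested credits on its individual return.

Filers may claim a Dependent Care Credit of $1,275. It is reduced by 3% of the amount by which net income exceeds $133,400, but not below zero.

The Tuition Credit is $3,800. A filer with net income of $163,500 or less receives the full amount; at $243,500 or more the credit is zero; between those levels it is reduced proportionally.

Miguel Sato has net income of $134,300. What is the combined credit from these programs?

Dependent Care Credit: 3% of the $900 excess over $133,400 is $27; credit = $1,275 − $27 = $1,248.
Tuition Credit: $134,300 is at or below the $163,500 threshold, so the full $3,800 applies.
Total: $1,248 + $3,800 = $5,048.

$5,048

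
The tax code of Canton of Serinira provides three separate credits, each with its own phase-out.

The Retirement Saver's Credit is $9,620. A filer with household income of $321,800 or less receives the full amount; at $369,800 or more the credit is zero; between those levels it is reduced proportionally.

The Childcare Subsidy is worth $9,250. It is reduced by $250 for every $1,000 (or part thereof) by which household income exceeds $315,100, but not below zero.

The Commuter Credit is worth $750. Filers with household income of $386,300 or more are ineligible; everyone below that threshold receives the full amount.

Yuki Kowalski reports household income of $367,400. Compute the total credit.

Retirement Saver's Credit: $367,400 is $45,600 into a $48,000 phase-out range, leaving 2,400/48,000 of the credit: $9,620 × 2,400/48,000 = $481.
Childcare Subsidy: income exceeds $315,100 by $52,300 → 53 increments × $250 = $13,250 ≥ base, so the credit is $0.
Commuter Credit: $367,400 is below the $386,300 cutoff, so the full $750 applies.
Total: $481 + $0 + $750 = $1,231.

$1,231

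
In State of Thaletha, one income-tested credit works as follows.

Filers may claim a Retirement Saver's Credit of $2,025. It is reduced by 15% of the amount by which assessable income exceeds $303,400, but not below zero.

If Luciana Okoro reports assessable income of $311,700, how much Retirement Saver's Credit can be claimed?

Retirement Saver's Credit: 15% of the $8,300 excess over $303,400 is $1,245; credit = $2,025 − $1,245 = $780.

$780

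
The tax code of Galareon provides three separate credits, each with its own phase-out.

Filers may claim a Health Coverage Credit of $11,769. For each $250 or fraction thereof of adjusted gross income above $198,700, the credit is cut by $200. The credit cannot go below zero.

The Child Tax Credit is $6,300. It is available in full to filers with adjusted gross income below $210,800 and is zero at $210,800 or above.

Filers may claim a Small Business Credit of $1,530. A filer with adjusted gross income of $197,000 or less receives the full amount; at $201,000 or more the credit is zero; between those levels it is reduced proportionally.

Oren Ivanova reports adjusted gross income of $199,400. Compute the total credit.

$18,081

Health Coverage Credit: income exceeds $198,700 by $700, which is 3 full-or-partial $250 increments; reduction = 3 × $200 = $600, leaving $11,169.
Child Tax Credit: $199,400 is below the $210,800 cutoff, so the full $6,300 applies.
Small Business Credit: $199,400 is $2,400 into a $4,000 phase-out range, leaving 1,600/4,000 of the credit: $1,530 × 1,600/4,000 = $612.
Total: $11,169 + $6,300 + $612 = $18,081.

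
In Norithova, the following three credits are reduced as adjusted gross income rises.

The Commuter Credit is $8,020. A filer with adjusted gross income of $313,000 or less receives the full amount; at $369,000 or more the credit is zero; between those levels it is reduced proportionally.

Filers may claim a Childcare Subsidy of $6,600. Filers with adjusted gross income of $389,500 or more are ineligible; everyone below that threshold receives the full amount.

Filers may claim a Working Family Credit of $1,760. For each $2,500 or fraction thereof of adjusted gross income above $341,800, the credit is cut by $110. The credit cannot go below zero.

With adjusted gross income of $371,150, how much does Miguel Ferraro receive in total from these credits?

Commuter Credit: $371,150 is at or above $369,000, so the credit is $0.
Childcare Subsidy: $371,150 is below the $389,500 cutoff, so the full $6,600 applies.
Working Family Credit: income exceeds $341,800 by $29,350, which is 12 full-or-partial $2,500 increments; reduction = 12 × $110 = $1,320, leaving $440.
Total: $0 + $6,600 + $440 = $7,040.

$7,040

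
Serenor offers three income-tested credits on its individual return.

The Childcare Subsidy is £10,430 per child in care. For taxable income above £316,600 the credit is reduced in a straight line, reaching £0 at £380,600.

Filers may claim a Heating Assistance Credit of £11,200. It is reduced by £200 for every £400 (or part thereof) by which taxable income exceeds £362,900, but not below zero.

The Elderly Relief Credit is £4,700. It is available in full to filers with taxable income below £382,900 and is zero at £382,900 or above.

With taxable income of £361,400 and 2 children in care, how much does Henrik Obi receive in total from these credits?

Childcare Subsidy: base = 2 × £10,430 = £20,860. £361,400 is £44,800 into a £64,000 phase-out range, leaving 19,200/64,000 of the credit: £20,860 × 19,200/64,000 = £6,258.
Heating Assistance Credit: £361,400 is at or below the £362,900 threshold, so the full £11,200 applies.
Elderly Relief Credit: £361,400 is below the £382,900 cutoff, so the full £4,700 applies.
Total: £6,258 + £11,200 + £4,700 = £22,158.

£22,158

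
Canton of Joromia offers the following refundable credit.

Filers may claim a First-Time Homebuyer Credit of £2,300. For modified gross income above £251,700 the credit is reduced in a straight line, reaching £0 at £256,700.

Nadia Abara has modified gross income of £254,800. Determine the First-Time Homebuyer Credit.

£874

First-Time Homebuyer Credit: £254,800 is £3,100 into a £5,000 phase-out range, leaving 1,900/5,000 of the credit: £2,300 × 1,900/5,000 = £874.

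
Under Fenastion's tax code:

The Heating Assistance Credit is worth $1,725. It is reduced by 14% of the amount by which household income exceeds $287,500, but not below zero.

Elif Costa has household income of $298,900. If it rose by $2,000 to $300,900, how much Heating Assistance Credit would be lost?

At $298,900 — 14% of the $11,400 excess over $287,500 is $1,596; credit = $1,725 − $1,596 = $129.
At $300,900 — 14% of the $13,400 excess over $287,500 is $1,876 ≥ base, so the credit is $0.
Lost: $129 − $0 = $129.

$129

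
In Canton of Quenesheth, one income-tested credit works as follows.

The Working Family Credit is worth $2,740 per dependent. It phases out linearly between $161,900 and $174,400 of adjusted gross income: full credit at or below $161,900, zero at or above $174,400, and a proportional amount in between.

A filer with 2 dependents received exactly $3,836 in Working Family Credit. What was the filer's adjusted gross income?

Full credit = 2 × $2,740 = $5,480.
$3,836 is 3,836/5,480 of the full $5,480, so 1,644/5,480 of the $12,500 range has been used: income = $161,900 + $12,500 × 1,644/5,480 = $165,650.

$165,650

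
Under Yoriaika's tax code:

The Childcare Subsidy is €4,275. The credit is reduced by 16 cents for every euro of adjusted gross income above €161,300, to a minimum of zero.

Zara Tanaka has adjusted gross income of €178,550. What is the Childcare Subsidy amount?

€1,515

Childcare Subsidy: 16% of the €17,250 excess over €161,300 is €2,760; credit = €4,275 − €2,760 = €1,515.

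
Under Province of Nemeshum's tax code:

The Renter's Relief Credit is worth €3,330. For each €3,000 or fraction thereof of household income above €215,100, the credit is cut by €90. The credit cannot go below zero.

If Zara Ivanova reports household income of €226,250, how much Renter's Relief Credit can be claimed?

€2,970

Renter's Relief Credit: income exceeds €215,100 by €11,150, which is 4 full-or-partial €3,000 increments; reduction = 4 × €90 = €360, leaving €2,970.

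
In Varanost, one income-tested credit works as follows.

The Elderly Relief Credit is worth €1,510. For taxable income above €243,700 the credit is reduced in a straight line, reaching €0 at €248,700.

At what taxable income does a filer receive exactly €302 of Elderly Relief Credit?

€302 is 302/1,510 of the full €1,510, so 1,208/1,510 of the €5,000 range has been used: income = €243,700 + €5,000 × 1,208/1,510 = €247,700.

€247,700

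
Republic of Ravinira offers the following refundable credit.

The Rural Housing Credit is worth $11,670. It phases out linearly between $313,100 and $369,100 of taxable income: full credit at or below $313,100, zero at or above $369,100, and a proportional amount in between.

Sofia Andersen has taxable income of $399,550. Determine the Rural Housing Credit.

$0

Rural Housing Credit: $399,550 is at or above $369,100, so the credit is $0.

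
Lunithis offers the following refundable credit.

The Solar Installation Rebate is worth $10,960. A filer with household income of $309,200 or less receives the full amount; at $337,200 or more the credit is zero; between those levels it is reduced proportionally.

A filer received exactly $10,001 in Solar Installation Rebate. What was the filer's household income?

$311,650

$10,001 is 10,001/10,960 of the full $10,960, so 959/10,960 of the $28,000 range has been used: income = $309,200 + $28,000 × 959/10,960 = $311,650.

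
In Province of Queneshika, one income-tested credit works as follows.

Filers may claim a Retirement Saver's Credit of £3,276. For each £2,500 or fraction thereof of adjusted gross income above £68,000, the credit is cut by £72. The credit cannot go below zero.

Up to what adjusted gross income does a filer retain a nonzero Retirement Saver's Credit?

£180,500

After 45 increments the reduction is 45 × £72 = £3,240, leaving £36; one more increment wipes it out. Increment 45 ends at excess 45 × £2,500 = £112,500, so the highest qualifying income is £68,000 + £112,500 = £180,500.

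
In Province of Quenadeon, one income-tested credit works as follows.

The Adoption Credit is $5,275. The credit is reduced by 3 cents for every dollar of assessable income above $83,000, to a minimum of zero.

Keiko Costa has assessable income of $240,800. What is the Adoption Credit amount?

Adoption Credit: 3% of the $157,800 excess over $83,000 is $4,734; credit = $5,275 − $4,734 = $541.

$541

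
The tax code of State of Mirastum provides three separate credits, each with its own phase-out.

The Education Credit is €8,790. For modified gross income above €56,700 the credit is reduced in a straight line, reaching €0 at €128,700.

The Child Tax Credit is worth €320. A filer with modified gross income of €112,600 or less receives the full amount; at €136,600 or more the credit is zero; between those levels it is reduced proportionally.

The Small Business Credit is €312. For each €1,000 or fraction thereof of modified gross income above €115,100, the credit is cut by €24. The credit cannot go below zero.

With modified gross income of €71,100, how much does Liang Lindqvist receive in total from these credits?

Education Credit: €71,100 is €14,400 into a €72,000 phase-out range, leaving 57,600/72,000 of the credit: €8,790 × 57,600/72,000 = €7,032.
Child Tax Credit: €71,100 is at or below the €112,600 threshold, so the full €320 applies.
Small Business Credit: €71,100 is at or below the €115,100 threshold, so the full €312 applies.
Total: €7,032 + €320 + €312 = €7,664.

€7,664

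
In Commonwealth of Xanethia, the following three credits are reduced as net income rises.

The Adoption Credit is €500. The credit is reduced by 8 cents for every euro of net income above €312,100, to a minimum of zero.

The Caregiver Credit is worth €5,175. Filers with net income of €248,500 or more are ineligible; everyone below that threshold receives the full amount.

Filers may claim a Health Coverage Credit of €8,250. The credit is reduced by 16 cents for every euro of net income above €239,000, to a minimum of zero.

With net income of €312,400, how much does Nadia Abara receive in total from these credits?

€476

Adoption Credit: 8% of the €300 excess over €312,100 is €24; credit = €500 − €24 = €476.
Caregiver Credit: €312,400 meets or exceeds the €248,500 cutoff, so the credit is €0.
Health Coverage Credit: 16% of the €73,400 excess over €239,000 is €11,744 ≥ base, so the credit is €0.
Total: €476 + €0 + €0 = €476.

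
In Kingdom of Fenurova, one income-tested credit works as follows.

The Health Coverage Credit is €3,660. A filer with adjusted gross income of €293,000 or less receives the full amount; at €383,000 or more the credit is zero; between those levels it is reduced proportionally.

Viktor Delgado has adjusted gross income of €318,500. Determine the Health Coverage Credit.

Health Coverage Credit: €318,500 is €25,500 into a €90,000 phase-out range, leaving 64,500/90,000 of the credit: €3,660 × 64,500/90,000 = €2,623.

€2,623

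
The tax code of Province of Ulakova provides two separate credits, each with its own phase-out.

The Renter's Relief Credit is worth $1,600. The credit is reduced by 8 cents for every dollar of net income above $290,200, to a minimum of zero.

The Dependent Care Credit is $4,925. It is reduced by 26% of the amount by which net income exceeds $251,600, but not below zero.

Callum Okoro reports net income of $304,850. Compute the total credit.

Renter's Relief Credit: 8% of the $14,650 excess over $290,200 is $1,172; credit = $1,600 − $1,172 = $428.
Dependent Care Credit: 26% of the $53,250 excess over $251,600 is $13,845 ≥ base, so the credit is $0.
Total: $428 + $0 = $428.

$428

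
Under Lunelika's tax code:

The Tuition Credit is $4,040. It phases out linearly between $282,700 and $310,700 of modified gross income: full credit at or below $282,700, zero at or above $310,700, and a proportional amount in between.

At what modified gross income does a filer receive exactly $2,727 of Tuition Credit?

$291,800

$2,727 is 2,727/4,040 of the full $4,040, so 1,313/4,040 of the $28,000 range has been used: income = $282,700 + $28,000 × 1,313/4,040 = $291,800.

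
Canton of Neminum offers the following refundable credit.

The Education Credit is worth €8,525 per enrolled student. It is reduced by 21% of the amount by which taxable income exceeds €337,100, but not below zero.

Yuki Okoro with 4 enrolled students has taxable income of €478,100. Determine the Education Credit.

€4,490

Education Credit: base = 4 × €8,525 = €34,100. 21% of the €141,000 excess over €337,100 is €29,610; credit = €34,100 − €29,610 = €4,490.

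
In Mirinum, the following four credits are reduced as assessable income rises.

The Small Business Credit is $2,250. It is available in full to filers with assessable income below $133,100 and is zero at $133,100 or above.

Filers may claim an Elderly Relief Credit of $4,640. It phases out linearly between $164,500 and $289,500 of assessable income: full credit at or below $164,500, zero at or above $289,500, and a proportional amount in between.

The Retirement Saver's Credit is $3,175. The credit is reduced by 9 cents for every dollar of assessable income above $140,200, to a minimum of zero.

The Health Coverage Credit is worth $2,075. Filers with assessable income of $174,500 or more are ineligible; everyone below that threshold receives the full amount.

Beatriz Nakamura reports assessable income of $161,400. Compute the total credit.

$7,982

Small Business Credit: $161,400 meets or exceeds the $133,100 cutoff, so the credit is $0.
Elderly Relief Credit: $161,400 is at or below the $164,500 threshold, so the full $4,640 applies.
Retirement Saver's Credit: 9% of the $21,200 excess over $140,200 is $1,908; credit = $3,175 − $1,908 = $1,267.
Health Coverage Credit: $161,400 is below the $174,500 cutoff, so the full $2,075 applies.
Total: $0 + $4,640 + $1,267 + $2,075 = $7,982.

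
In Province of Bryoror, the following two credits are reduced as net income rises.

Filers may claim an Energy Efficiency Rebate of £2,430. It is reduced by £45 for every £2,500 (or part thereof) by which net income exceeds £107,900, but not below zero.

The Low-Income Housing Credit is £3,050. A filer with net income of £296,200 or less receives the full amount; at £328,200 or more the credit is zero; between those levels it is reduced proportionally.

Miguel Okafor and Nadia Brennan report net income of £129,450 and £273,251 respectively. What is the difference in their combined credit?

Miguel (£129,450): Energy Efficiency Rebate: income exceeds £107,900 by £21,550, which is 9 full-or-partial £2,500 increments; reduction = 9 × £45 = £405, leaving £2,025. Low-Income Housing Credit: £129,450 is at or below the £296,200 threshold, so the full £3,050 applies. total £2,025 + £3,050 = £5,075
Nadia (£273,251): Energy Efficiency Rebate: income exceeds £107,900 by £165,351 → 67 increments × £45 = £3,015 ≥ base, so the credit is £0. Low-Income Housing Credit: £273,251 is at or below the £296,200 threshold, so the full £3,050 applies. total £0 + £3,050 = £3,050
Difference: |£5,075 − £3,050| = £2,025.

£2,025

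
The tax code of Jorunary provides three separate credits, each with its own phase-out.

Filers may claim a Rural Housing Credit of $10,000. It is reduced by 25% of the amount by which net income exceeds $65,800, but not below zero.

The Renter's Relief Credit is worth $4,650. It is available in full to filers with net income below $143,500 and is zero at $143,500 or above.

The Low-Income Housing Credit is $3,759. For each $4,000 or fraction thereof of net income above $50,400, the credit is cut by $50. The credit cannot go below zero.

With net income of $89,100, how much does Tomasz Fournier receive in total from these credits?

$12,084

Rural Housing Credit: 25% of the $23,300 excess over $65,800 is $5,825; credit = $10,000 − $5,825 = $4,175.
Renter's Relief Credit: $89,100 is below the $143,500 cutoff, so the full $4,650 applies.
Low-Income Housing Credit: income exceeds $50,400 by $38,700, which is 10 full-or-partial $4,000 increments; reduction = 10 × $50 = $500, leaving $3,259.
Total: $4,175 + $4,650 + $3,259 = $12,084.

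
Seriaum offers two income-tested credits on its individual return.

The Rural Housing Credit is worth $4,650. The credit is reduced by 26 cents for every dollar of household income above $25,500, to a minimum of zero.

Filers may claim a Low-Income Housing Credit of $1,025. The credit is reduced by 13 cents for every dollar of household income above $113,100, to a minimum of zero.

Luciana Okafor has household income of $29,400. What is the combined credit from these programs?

Rural Housing Credit: 26% of the $3,900 excess over $25,500 is $1,014; credit = $4,650 − $1,014 = $3,636.
Low-Income Housing Credit: $29,400 is at or below the $113,100 threshold, so the full $1,025 applies.
Total: $3,636 + $1,025 = $4,661.

$4,661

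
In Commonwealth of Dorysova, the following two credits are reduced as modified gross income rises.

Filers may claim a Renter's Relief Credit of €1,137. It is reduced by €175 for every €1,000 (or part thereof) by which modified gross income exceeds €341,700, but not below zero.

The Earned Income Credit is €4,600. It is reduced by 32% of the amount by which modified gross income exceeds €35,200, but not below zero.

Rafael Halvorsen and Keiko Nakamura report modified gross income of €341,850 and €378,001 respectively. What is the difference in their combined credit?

€962

Rafael (€341,850): Renter's Relief Credit: income exceeds €341,700 by €150, which is 1 full-or-partial €1,000 increment; reduction = 1 × €175 = €175, leaving €962. Earned Income Credit: 32% of the €306,650 excess over €35,200 is €98,128 ≥ base, so the credit is €0. total €962 + €0 = €962
Keiko (€378,001): Renter's Relief Credit: income exceeds €341,700 by €36,301 → 37 increments × €175 = €6,475 ≥ base, so the credit is €0. Earned Income Credit: 32% of the €342,801 excess over €35,200 is €109,696.32 ≥ base, so the credit is €0. total €0 + €0 = €0
Difference: |€962 − €0| = €962.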